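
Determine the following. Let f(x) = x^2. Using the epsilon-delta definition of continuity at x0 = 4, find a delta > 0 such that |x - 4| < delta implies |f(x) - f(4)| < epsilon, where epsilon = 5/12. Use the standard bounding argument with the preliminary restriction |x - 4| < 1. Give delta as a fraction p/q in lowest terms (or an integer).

Factor: |x^2 - (4)^2| = |x - 4| * |x + 4|.
Impose |x - 4| < 1 first. Then |x + 4| = |(x - 4) + 2*(4)| <= |x - 4| + 2*|4| < 1 + 8 = 9.
So |x^2 - (4)^2| < delta * 9.
We need delta * 9 <= 5/12, i.e. delta <= 5/12/9 = 5/108.
Since 5/108 < 1, this is tighter than 1; take delta = 5/108.
So delta = 5/108 works.

5/108


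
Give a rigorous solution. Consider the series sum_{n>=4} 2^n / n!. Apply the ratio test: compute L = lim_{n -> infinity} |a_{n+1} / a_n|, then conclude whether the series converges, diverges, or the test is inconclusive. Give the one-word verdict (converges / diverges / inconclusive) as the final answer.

Let a_n denote the general term. Form the ratio a_{n+1}/a_n and simplify:
a_{n+1}/a_n = 2/(n + 1)
Take the limit as n -> infinity: L = 0.
Since L = 0 < 1, the ratio test implies the series converges.

converges


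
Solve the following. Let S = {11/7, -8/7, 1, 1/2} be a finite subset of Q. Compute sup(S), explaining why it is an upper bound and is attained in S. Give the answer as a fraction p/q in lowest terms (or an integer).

S is finite, so sup(S) = max(S).
Sorted decreasing:
11/7, 1, 1/2, -8/7
The extremum is 11/7.
For every x in S, x <= 11/7. And 11/7 is in S, so it is attained.
Therefore sup(S) = 11/7.

11/7


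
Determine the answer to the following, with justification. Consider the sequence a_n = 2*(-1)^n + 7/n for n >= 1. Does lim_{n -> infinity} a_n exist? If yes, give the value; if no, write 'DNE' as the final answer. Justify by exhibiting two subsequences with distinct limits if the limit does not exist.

Examine the behaviour of a_n along subsequences.
a_{2k} = 2 + 7/(2k) -> 2. a_{2k+1} = -2 + 7/(2k+1) -> -2.
Since these two subsequential limits are 2 and -2, distinct, the full sequence cannot converge (a convergent sequence has all subsequences tending to the same limit). So lim a_n does not exist.

DNE


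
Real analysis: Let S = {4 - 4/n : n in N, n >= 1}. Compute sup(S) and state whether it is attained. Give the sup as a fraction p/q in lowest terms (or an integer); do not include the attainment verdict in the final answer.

Analysis:
- Values: 0, 2, 8/3, 3, ... strictly increasing.
- Minimum is 0 (n=1); inf = 0 (attained).
- 4 - 4/n -> 4 from below; sup = 4, not attained.
Conclusion: sup(S) = 4, not attained in S.

4


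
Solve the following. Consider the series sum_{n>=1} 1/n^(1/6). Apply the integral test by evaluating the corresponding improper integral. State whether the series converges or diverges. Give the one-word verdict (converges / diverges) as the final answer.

Let f(x) = x^(-1/6). Then f is positive, continuous, and decreasing on [1, infinity), so the integral test applies.
Compute the improper integral int_{1}^infinity f(x) dx:
  antiderivative F(x) = 6*x^(5/6)/5.
  As x -> infinity, F(x) -> infinity (since p = 1/6 < 1).
  So the integral diverges. By the integral test, the series diverges.

diverges


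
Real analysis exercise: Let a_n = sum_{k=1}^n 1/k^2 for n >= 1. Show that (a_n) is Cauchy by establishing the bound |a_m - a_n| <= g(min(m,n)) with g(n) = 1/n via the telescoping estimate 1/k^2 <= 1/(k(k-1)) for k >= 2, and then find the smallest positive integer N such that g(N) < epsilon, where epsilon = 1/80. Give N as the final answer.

For m > n >= 1: |a_m - a_n| = sum_{k=n+1}^m 1/k^2.
Use 1/k^2 <= 1/(k(k-1)) = 1/(k-1) - 1/k for k >= 2:
sum_{k=n+1}^m 1/k^2 <= sum_{k=n+1}^m (1/(k-1) - 1/k) = 1/n - 1/m <= 1/n.
By symmetry the same bound holds with n,m swapped, so |a_m - a_n| <= 1/min(m,n) = g(min(m,n)). Since g(n) -> 0, (a_n) is Cauchy.
Now solve g(N) < 1/80: 1/N < 1/80 <=> N > 1/(1/80) = 80.
The smallest integer strictly greater than 80 is N = 81.
Check: g(81) = 1/81 < 1/80; g(80) = 1/80 >= 1/80. So N = 81.

81


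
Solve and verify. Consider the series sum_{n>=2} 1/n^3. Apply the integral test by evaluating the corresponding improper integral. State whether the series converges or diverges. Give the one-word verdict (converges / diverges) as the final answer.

Let f(x) = x^(-3). Then f is positive, continuous, and decreasing on [2, infinity), so the integral test applies.
Compute the improper integral int_{2}^infinity f(x) dx:
  antiderivative F(x) = -1/(2*x^2).
  As x -> infinity, F(x) -> 0 (since p = 3 > 1).
  So int = F(infinity) - F(2) = 0 - (-1/8) = 1/8.
  Finite, so by the integral test, the series converges.

converges


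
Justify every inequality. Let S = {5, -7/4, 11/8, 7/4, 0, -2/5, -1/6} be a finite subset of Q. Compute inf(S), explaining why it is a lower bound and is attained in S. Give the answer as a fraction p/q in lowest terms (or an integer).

S is finite, so inf(S) = min(S).
Sorted increasing:
-7/4, -2/5, -1/6, 0, 11/8, 7/4, 5
The extremum is -7/4.
For every x in S, x >= -7/4. And -7/4 is in S, so it is attained.
Therefore inf(S) = -7/4.

-7/4


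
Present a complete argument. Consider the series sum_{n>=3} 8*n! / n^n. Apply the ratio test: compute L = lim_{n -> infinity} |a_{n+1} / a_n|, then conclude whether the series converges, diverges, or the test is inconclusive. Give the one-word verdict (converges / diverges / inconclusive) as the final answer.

Let a_n denote the general term. Form the ratio a_{n+1}/a_n and simplify:
a_{n+1}/a_n = (n/(n + 1))^n
Take the limit as n -> infinity: L = exp(-1).
Since L = exp(-1) < 1, the ratio test implies the series converges.

converges


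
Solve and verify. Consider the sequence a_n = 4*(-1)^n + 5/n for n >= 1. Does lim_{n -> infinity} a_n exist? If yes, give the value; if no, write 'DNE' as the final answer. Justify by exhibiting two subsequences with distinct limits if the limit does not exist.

Examine the behaviour of a_n along subsequences.
a_{2k} = 4 + 5/(2k) -> 4. a_{2k+1} = -4 + 5/(2k+1) -> -4.
Since these two subsequential limits are 4 and -4, distinct, the full sequence cannot converge (a convergent sequence has all subsequences tending to the same limit). So lim a_n does not exist.

DNE


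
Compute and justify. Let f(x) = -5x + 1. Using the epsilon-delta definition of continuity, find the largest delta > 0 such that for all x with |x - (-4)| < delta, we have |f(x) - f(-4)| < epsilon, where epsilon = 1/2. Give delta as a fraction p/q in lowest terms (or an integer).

We compute f(-4) = -5*(-4) + 1 = 21.
|f(x) - f(-4)| = |-5x + 1 - (21)| = |-5(x - (-4))| = 5|x - (-4)|.
We need 5|x - (-4)| < 1/2, i.e. |x - (-4)| < 1/2 / 5 = 1/10.
So any delta <= 1/10 works. Conversely, if delta > 1/10, then x = -4 + 1/10 satisfies |x - (-4)| = 1/10 < delta but |f(x) - f(-4)| = 5 * 1/10 = 1/2, which is not < 1/2; so no larger delta works.
Hence the largest such delta is 1/10.

1/10


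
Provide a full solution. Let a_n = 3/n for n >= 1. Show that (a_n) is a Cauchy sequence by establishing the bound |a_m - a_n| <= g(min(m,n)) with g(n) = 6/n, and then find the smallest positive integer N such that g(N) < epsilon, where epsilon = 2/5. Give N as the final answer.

For any m, n >= 1, by the triangle inequality:
|a_m - a_n| = |3/m - 3/n| <= 3*1/m + 3*1/n <= 6/min(m,n).
So g(n) = 6/n bounds the Cauchy difference. Since g(n) -> 0, (a_n) is Cauchy.
Now solve g(N) < 2/5: 6/N < 2/5 <=> N > 6 / (2/5) = 15.
The smallest integer strictly greater than 15 is N = 16.
Check: g(16) = 6/16 = 3/8 < 2/5; g(15) = 2/5 >= 2/5. So N = 16.

16


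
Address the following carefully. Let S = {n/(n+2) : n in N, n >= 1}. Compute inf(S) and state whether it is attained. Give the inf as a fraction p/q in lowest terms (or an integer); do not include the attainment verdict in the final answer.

Analysis:
- Values: 1/3, 1/2, 3/5, 2/3, ... strictly increasing.
- Minimum is 1/3 (n=1); inf = 1/3 (attained).
- n/(n+2) = 1 - 2/(n+2) -> 1 from below as n -> infinity, and never equals 1.
- So sup = 1 (not attained).
Conclusion: inf(S) = 1/3, attained in S.

1/3


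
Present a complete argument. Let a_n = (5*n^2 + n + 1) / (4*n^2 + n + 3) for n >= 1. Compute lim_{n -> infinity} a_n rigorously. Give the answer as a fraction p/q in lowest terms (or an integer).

Divide numerator and denominator by n^2, the highest power:
numerator / n^2 = 5 + 1/n + n^(-2)
denominator / n^2 = 4 + 1/n + 3/n^2
As n -> infinity, all terms of the form c/n^k (k >= 1) tend to 0.
So numerator / n^2 -> 5 and denominator / n^2 -> 4.
Therefore lim a_n = 5/4.

5/4


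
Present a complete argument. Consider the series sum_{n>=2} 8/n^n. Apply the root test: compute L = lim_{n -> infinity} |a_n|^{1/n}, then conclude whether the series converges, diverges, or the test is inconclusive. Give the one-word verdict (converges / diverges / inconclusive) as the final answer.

Let a_n denote the general term. Form |a_n|^(1/n) and simplify:
|a_n|^(1/n) = 2^(3/n)/n
Take the limit as n -> infinity: L = 0.
Since L = 0 < 1, the root test implies convergence.

converges


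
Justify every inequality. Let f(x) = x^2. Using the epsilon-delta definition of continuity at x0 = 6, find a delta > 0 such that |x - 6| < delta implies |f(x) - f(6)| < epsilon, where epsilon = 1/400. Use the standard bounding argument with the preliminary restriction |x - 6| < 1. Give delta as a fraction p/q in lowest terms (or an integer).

Factor: |x^2 - (6)^2| = |x - 6| * |x + 6|.
Impose |x - 6| < 1 first. Then |x + 6| = |(x - 6) + 2*(6)| <= |x - 6| + 2*|6| < 1 + 12 = 13.
So |x^2 - (6)^2| < delta * 13.
We need delta * 13 <= 1/400, i.e. delta <= 1/400/13 = 1/5200.
Since 1/5200 < 1, this is tighter than 1; take delta = 1/5200.
So delta = 1/5200 works.

1/5200


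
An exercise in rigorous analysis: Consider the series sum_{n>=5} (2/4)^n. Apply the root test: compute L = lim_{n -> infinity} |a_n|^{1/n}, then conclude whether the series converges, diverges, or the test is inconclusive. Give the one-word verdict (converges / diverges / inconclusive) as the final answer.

Let a_n denote the general term. Form |a_n|^(1/n) and simplify:
|a_n|^(1/n) = 1/2
Take the limit as n -> infinity: L = 1/2.
Since L = 1/2 < 1, the root test implies convergence.

converges


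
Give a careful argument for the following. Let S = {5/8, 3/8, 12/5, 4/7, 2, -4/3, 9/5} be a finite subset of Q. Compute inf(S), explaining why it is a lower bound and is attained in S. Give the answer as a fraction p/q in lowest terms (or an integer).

S is finite, so inf(S) = min(S).
Sorted increasing:
-4/3, 3/8, 4/7, 5/8, 9/5, 2, 12/5
The extremum is -4/3.
For every x in S, x >= -4/3. And -4/3 is in S, so it is attained.
Therefore inf(S) = -4/3.

-4/3


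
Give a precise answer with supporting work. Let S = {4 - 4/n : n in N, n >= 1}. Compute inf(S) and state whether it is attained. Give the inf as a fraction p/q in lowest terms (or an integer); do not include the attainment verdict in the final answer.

Analysis:
- Values: 0, 2, 8/3, 3, ... strictly increasing.
- Minimum is 0 (n=1); inf = 0 (attained).
- 4 - 4/n -> 4 from below; sup = 4, not attained.
Conclusion: inf(S) = 0, attained in S.

0


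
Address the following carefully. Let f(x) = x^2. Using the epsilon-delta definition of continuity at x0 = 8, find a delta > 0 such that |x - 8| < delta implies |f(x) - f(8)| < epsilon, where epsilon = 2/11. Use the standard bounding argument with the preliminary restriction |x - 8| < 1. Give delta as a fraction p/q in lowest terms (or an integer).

Factor: |x^2 - (8)^2| = |x - 8| * |x + 8|.
Impose |x - 8| < 1 first. Then |x + 8| = |(x - 8) + 2*(8)| <= |x - 8| + 2*|8| < 1 + 16 = 17.
So |x^2 - (8)^2| < delta * 17.
We need delta * 17 <= 2/11, i.e. delta <= 2/11/17 = 2/187.
Since 2/187 < 1, this is tighter than 1; take delta = 2/187.
So delta = 2/187 works.

2/187


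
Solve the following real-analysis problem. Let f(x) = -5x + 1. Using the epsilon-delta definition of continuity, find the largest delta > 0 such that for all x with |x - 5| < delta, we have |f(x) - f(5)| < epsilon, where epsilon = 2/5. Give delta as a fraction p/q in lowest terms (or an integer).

We compute f(5) = -5*(5) + 1 = -24.
|f(x) - f(5)| = |-5x + 1 - (-24)| = |-5(x - 5)| = 5|x - 5|.
We need 5|x - 5| < 2/5, i.e. |x - 5| < 2/5 / 5 = 2/25.
So any delta <= 2/25 works. Conversely, if delta > 2/25, then x = 5 + 2/25 satisfies |x - 5| = 2/25 < delta but |f(x) - f(5)| = 5 * 2/25 = 2/5, which is not < 2/5; so no larger delta works.
Hence the largest such delta is 2/25.

2/25


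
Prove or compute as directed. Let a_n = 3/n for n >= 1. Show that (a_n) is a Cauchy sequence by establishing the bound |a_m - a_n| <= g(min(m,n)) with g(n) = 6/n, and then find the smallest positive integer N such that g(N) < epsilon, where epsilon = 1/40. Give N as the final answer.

For any m, n >= 1, by the triangle inequality:
|a_m - a_n| = |3/m - 3/n| <= 3*1/m + 3*1/n <= 6/min(m,n).
So g(n) = 6/n bounds the Cauchy difference. Since g(n) -> 0, (a_n) is Cauchy.
Now solve g(N) < 1/40: 6/N < 1/40 <=> N > 6 / (1/40) = 240.
The smallest integer strictly greater than 240 is N = 241.
Check: g(241) = 6/241 = 6/241 < 1/40; g(240) = 1/40 >= 1/40. So N = 241.

241


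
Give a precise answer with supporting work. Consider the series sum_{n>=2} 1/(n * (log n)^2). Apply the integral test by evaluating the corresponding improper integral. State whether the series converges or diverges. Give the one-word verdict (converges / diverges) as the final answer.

Let f(x) = 1/(x*log(x)^2). Then f is positive, continuous, and decreasing on [2, infinity), so the integral test applies.
Compute the improper integral int_{2}^infinity f(x) dx:
  antiderivative F(x) = -1/log(x).
  F(x) -> 0 as x -> infinity.  int = 0 - F(2) = 1/log(2) < infinity. By the integral test, the series converges.

converges


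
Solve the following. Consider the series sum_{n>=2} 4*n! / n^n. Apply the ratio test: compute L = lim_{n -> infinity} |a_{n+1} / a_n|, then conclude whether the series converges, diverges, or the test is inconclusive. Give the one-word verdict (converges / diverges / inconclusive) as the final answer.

Let a_n denote the general term. Form the ratio a_{n+1}/a_n and simplify:
a_{n+1}/a_n = (n/(n + 1))^n
Take the limit as n -> infinity: L = exp(-1).
Since L = exp(-1) < 1, the ratio test implies the series converges.

converges


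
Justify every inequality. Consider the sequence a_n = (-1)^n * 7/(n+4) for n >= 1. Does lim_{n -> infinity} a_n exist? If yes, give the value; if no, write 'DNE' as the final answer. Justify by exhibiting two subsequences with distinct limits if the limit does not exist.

Examine the behaviour of a_n along subsequences.
Even-n subsequence a_{2k} = 7/(2k+4) -> 0. Odd-n subsequence a_{2k+1} = -7/(2k+5) -> 0. Both tend to 0, which suggests the limit is 0; verify directly.
|a_n - 0| = 7/(n+4) < 7/n for every n >= 1.
Given epsilon > 0, choose a positive integer N > 7/epsilon. Then for all n >= N, |a_n| < 7/n <= 7/N < epsilon.
So by the definition of the limit, lim a_n exists and equals 0.

0


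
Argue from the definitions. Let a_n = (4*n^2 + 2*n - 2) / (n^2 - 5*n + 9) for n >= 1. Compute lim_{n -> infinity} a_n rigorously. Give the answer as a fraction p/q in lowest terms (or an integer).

Divide numerator and denominator by n^2, the highest power:
numerator / n^2 = 4 + 2/n - 2/n^2
denominator / n^2 = 1 - 5/n + 9/n^2
As n -> infinity, all terms of the form c/n^k (k >= 1) tend to 0.
So numerator / n^2 -> 4 and denominator / n^2 -> 1.
Therefore lim a_n = 4.

4


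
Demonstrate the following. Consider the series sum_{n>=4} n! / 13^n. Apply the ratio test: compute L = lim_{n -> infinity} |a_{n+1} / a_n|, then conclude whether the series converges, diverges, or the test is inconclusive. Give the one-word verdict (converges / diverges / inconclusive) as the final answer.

Let a_n denote the general term. Form the ratio a_{n+1}/a_n and simplify:
a_{n+1}/a_n = n/13 + 1/13
Take the limit as n -> infinity: L = infinity.
Since L = infinity > 1 (or L = infinity), the ratio test implies the series diverges.

diverges


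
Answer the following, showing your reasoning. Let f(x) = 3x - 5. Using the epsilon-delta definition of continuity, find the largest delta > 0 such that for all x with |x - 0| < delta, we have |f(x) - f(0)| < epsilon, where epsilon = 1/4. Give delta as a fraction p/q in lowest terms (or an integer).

We compute f(0) = 3*(0) - 5 = -5.
|f(x) - f(0)| = |3x - 5 - (-5)| = |3(x - 0)| = 3|x - 0|.
We need 3|x - 0| < 1/4, i.e. |x - 0| < 1/4 / 3 = 1/12.
So any delta <= 1/12 works. Conversely, if delta > 1/12, then x = 0 + 1/12 satisfies |x - 0| = 1/12 < delta but |f(x) - f(0)| = 3 * 1/12 = 1/4, which is not < 1/4; so no larger delta works.
Hence the largest such delta is 1/12.

1/12


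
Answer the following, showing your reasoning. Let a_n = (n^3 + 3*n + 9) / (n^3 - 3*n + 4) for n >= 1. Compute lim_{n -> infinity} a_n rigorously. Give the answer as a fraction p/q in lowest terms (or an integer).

Divide numerator and denominator by n^3, the highest power:
numerator / n^3 = 1 + 3/n^2 + 9/n^3
denominator / n^3 = 1 - 3/n^2 + 4/n^3
As n -> infinity, all terms of the form c/n^k (k >= 1) tend to 0.
So numerator / n^3 -> 1 and denominator / n^3 -> 1.
Therefore lim a_n = 1.

1


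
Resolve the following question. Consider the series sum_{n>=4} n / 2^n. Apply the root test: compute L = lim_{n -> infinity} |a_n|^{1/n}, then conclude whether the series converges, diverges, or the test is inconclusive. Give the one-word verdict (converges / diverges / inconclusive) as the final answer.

Let a_n denote the general term. Form |a_n|^(1/n) and simplify:
|a_n|^(1/n) = n^(1/n)/2
Take the limit as n -> infinity: L = 1/2.
Since L = 1/2 < 1, the root test implies convergence.

converges


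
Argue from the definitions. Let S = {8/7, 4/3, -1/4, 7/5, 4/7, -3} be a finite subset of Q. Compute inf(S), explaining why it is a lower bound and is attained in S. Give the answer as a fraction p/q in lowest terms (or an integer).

S is finite, so inf(S) = min(S).
Sorted increasing:
-3, -1/4, 4/7, 8/7, 4/3, 7/5
The extremum is -3.
For every x in S, x >= -3. And -3 is in S, so it is attained.
Therefore inf(S) = -3.

-3


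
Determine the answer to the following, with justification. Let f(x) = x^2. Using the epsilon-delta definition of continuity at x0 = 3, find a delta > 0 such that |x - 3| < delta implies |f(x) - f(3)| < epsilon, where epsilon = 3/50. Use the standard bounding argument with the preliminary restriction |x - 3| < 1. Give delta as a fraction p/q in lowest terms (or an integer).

Factor: |x^2 - (3)^2| = |x - 3| * |x + 3|.
Impose |x - 3| < 1 first. Then |x + 3| = |(x - 3) + 2*(3)| <= |x - 3| + 2*|3| < 1 + 6 = 7.
So |x^2 - (3)^2| < delta * 7.
We need delta * 7 <= 3/50, i.e. delta <= 3/50/7 = 3/350.
Since 3/350 < 1, this is tighter than 1; take delta = 3/350.
So delta = 3/350 works.

3/350


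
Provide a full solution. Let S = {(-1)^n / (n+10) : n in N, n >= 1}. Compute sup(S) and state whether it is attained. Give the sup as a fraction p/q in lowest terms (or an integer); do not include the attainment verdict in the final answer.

Analysis:
- Values: -1/11, 1/12, -1/13, 1/14, -1/15, ...
- Positive terms (even n): 1/(2+10), 1/(4+10), ... decreasing -> max = 1/12 (n=2).
- Negative terms (odd n): -1/(1+10), -1/(3+10), ... increasing -> min = -1/11 (n=1).
- So sup = 1/12 (attained at n=2); inf = -1/11 (attained at n=1).
Conclusion: sup(S) = 1/12, attained in S.

1/12


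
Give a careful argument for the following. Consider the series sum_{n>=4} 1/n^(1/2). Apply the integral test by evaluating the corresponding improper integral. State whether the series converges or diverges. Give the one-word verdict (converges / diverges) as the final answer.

Let f(x) = 1/sqrt(x). Then f is positive, continuous, and decreasing on [4, infinity), so the integral test applies.
Compute the improper integral int_{4}^infinity f(x) dx:
  antiderivative F(x) = 2*sqrt(x).
  As x -> infinity, F(x) -> infinity (since p = 1/2 < 1).
  So the integral diverges. By the integral test, the series diverges.

diverges


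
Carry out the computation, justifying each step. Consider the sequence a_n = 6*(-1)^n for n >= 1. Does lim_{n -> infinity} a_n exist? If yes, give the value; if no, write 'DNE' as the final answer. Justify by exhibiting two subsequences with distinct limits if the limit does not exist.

Examine the behaviour of a_n along subsequences.
Even-n subsequence a_{2k} = 6 -> 6. Odd-n subsequence a_{2k+1} = -6 -> -6.
Since these two subsequential limits are 6 and -6, distinct, the full sequence cannot converge (a convergent sequence has all subsequences tending to the same limit). So lim a_n does not exist.

DNE


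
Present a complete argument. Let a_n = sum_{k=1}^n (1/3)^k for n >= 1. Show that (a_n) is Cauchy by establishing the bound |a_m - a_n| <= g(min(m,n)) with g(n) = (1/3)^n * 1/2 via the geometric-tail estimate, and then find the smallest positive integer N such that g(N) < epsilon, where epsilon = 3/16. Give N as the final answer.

For m > n >= 1: |a_m - a_n| = sum_{k=n+1}^m (1/3)^k < sum_{k=n+1}^infinity (1/3)^k = (1/3)^(n+1) / (1 - 1/3) = (1/3)^n * (1/3) * (3/2) = (1/3)^n * 1/2.
So g(n) = (1/3)^n / 2. Since g(n) -> 0, (a_n) is Cauchy.
Now solve g(N) < 3/16: (1/3)^N / 2 < 3/16 <=> 3^N > 1 / (2 * 3/16) = 8/3.
Check powers of 3: 3^0 = 1 <= 8/3, 3^1 = 3 > 8/3.
So the smallest such N is 1. Check: g(1) = 1/(2 * 3) = 1/6 < 3/16.

1


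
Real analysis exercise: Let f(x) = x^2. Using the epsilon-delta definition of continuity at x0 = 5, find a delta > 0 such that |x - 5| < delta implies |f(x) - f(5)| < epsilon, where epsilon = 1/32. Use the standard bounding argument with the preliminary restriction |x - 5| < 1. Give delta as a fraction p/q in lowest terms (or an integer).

Factor: |x^2 - (5)^2| = |x - 5| * |x + 5|.
Impose |x - 5| < 1 first. Then |x + 5| = |(x - 5) + 2*(5)| <= |x - 5| + 2*|5| < 1 + 10 = 11.
So |x^2 - (5)^2| < delta * 11.
We need delta * 11 <= 1/32, i.e. delta <= 1/32/11 = 1/352.
Since 1/352 < 1, this is tighter than 1; take delta = 1/352.
So delta = 1/352 works.

1/352


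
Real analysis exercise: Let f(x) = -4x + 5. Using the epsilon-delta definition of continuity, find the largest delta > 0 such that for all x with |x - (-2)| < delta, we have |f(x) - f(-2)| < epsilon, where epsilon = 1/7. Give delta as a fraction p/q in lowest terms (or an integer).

We compute f(-2) = -4*(-2) + 5 = 13.
|f(x) - f(-2)| = |-4x + 5 - (13)| = |-4(x - (-2))| = 4|x - (-2)|.
We need 4|x - (-2)| < 1/7, i.e. |x - (-2)| < 1/7 / 4 = 1/28.
So any delta <= 1/28 works. Conversely, if delta > 1/28, then x = -2 + 1/28 satisfies |x - (-2)| = 1/28 < delta but |f(x) - f(-2)| = 4 * 1/28 = 1/7, which is not < 1/7; so no larger delta works.
Hence the largest such delta is 1/28.

1/28


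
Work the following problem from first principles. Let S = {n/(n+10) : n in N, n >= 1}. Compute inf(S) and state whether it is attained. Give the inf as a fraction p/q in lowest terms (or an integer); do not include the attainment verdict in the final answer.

Analysis:
- Values: 1/11, 1/6, 3/13, 2/7, ... strictly increasing.
- Minimum is 1/11 (n=1); inf = 1/11 (attained).
- n/(n+10) = 1 - 10/(n+10) -> 1 from below as n -> infinity, and never equals 1.
- So sup = 1 (not attained).
Conclusion: inf(S) = 1/11, attained in S.

1/11


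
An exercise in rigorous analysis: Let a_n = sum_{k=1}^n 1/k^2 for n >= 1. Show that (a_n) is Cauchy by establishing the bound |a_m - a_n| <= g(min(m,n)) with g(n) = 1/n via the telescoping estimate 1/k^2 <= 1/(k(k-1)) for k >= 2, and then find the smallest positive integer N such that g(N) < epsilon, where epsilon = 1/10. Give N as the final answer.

For m > n >= 1: |a_m - a_n| = sum_{k=n+1}^m 1/k^2.
Use 1/k^2 <= 1/(k(k-1)) = 1/(k-1) - 1/k for k >= 2:
sum_{k=n+1}^m 1/k^2 <= sum_{k=n+1}^m (1/(k-1) - 1/k) = 1/n - 1/m <= 1/n.
By symmetry the same bound holds with n,m swapped, so |a_m - a_n| <= 1/min(m,n) = g(min(m,n)). Since g(n) -> 0, (a_n) is Cauchy.
Now solve g(N) < 1/10: 1/N < 1/10 <=> N > 1/(1/10) = 10.
The smallest integer strictly greater than 10 is N = 11.
Check: g(11) = 1/11 < 1/10; g(10) = 1/10 >= 1/10. So N = 11.

11


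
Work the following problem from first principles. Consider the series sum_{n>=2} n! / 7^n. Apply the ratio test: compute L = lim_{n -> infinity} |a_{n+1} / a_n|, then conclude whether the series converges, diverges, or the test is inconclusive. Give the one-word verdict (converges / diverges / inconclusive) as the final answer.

Let a_n denote the general term. Form the ratio a_{n+1}/a_n and simplify:
a_{n+1}/a_n = n/7 + 1/7
Take the limit as n -> infinity: L = infinity.
Since L = infinity > 1 (or L = infinity), the ratio test implies the series diverges.

diverges


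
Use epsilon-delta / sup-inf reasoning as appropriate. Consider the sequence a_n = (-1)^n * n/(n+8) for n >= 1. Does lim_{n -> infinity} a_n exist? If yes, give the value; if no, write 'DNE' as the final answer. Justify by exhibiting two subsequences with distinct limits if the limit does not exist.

Examine the behaviour of a_n along subsequences.
a_{2k} = 2k/(2k+8) -> 1. a_{2k+1} = -(2k+1)/(2k+9) -> -1.
Since these two subsequential limits are 1 and -1, distinct, the full sequence cannot converge (a convergent sequence has all subsequences tending to the same limit). So lim a_n does not exist.

DNE


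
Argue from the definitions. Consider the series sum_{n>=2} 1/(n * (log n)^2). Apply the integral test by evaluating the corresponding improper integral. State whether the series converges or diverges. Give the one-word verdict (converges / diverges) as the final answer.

Let f(x) = 1/(x*log(x)^2). Then f is positive, continuous, and decreasing on [2, infinity), so the integral test applies.
Compute the improper integral int_{2}^infinity f(x) dx:
  antiderivative F(x) = -1/log(x).
  F(x) -> 0 as x -> infinity.  int = 0 - F(2) = 1/log(2) < infinity. By the integral test, the series converges.

converges


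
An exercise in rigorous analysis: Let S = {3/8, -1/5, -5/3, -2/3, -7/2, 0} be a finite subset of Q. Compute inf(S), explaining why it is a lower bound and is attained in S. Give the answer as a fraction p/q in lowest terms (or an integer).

S is finite, so inf(S) = min(S).
Sorted increasing:
-7/2, -5/3, -2/3, -1/5, 0, 3/8
The extremum is -7/2.
For every x in S, x >= -7/2. And -7/2 is in S, so it is attained.
Therefore inf(S) = -7/2.

-7/2


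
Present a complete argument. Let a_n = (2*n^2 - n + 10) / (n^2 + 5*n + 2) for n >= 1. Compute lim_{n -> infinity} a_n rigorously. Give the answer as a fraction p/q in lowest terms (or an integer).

Divide numerator and denominator by n^2, the highest power:
numerator / n^2 = 2 - 1/n + 10/n^2
denominator / n^2 = 1 + 5/n + 2/n^2
As n -> infinity, all terms of the form c/n^k (k >= 1) tend to 0.
So numerator / n^2 -> 2 and denominator / n^2 -> 1.
Therefore lim a_n = 2.

2


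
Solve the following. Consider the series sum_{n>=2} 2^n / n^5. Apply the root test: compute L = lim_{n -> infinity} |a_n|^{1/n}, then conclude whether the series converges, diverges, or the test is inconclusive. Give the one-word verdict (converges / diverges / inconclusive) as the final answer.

Let a_n denote the general term. Form |a_n|^(1/n) and simplify:
|a_n|^(1/n) = 2/n^(5/n)
Take the limit as n -> infinity: L = 2.
Since L = 2 > 1, the root test implies divergence.

diverges


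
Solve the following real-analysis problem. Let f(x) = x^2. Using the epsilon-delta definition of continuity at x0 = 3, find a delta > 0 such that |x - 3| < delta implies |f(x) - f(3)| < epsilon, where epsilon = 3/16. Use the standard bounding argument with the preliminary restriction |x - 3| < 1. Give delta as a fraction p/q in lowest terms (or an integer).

Factor: |x^2 - (3)^2| = |x - 3| * |x + 3|.
Impose |x - 3| < 1 first. Then |x + 3| = |(x - 3) + 2*(3)| <= |x - 3| + 2*|3| < 1 + 6 = 7.
So |x^2 - (3)^2| < delta * 7.
We need delta * 7 <= 3/16, i.e. delta <= 3/16/7 = 3/112.
Since 3/112 < 1, this is tighter than 1; take delta = 3/112.
So delta = 3/112 works.

3/112


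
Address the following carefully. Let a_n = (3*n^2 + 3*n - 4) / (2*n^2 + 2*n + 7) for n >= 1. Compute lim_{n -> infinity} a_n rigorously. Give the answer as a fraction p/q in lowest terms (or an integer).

Divide numerator and denominator by n^2, the highest power:
numerator / n^2 = 3 + 3/n - 4/n^2
denominator / n^2 = 2 + 2/n + 7/n^2
As n -> infinity, all terms of the form c/n^k (k >= 1) tend to 0.
So numerator / n^2 -> 3 and denominator / n^2 -> 2.
Therefore lim a_n = 3/2.

3/2


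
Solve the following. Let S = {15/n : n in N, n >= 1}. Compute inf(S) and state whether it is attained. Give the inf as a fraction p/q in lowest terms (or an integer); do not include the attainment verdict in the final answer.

Analysis:
- Values: 15, 15/2, 5, 15/4, ... strictly decreasing.
- The maximum is 15 (n=1); sup = 15 (attained).
- The set is bounded below by 0; 15/n -> 0 so 0 is the greatest lower bound.
- 0 is not in the set, so inf = 0 is not attained.
Conclusion: inf(S) = 0, not attained in S.

0


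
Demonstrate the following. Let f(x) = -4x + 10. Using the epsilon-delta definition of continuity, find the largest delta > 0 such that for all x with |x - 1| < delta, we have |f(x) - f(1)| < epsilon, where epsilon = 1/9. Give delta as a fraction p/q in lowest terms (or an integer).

We compute f(1) = -4*(1) + 10 = 6.
|f(x) - f(1)| = |-4x + 10 - (6)| = |-4(x - 1)| = 4|x - 1|.
We need 4|x - 1| < 1/9, i.e. |x - 1| < 1/9 / 4 = 1/36.
So any delta <= 1/36 works. Conversely, if delta > 1/36, then x = 1 + 1/36 satisfies |x - 1| = 1/36 < delta but |f(x) - f(1)| = 4 * 1/36 = 1/9, which is not < 1/9; so no larger delta works.
Hence the largest such delta is 1/36.

1/36


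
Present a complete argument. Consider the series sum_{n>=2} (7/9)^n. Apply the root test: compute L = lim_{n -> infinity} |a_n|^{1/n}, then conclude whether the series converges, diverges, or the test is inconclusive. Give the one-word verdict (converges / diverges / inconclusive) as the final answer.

Let a_n denote the general term. Form |a_n|^(1/n) and simplify:
|a_n|^(1/n) = 7/9
Take the limit as n -> infinity: L = 7/9.
Since L = 7/9 < 1, the root test implies convergence.

converges


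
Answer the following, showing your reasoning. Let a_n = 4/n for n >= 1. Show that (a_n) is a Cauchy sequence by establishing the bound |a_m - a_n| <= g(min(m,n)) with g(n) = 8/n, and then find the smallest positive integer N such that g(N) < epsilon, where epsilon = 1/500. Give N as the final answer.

For any m, n >= 1, by the triangle inequality:
|a_m - a_n| = |4/m - 4/n| <= 4*1/m + 4*1/n <= 8/min(m,n).
So g(n) = 8/n bounds the Cauchy difference. Since g(n) -> 0, (a_n) is Cauchy.
Now solve g(N) < 1/500: 8/N < 1/500 <=> N > 8 / (1/500) = 4000.
The smallest integer strictly greater than 4000 is N = 4001.
Check: g(4001) = 8/4001 = 8/4001 < 1/500; g(4000) = 1/500 >= 1/500. So N = 4001.

4001


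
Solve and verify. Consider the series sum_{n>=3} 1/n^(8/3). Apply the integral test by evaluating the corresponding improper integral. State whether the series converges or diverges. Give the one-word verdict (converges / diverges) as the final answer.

Let f(x) = x^(-8/3). Then f is positive, continuous, and decreasing on [3, infinity), so the integral test applies.
Compute the improper integral int_{3}^infinity f(x) dx:
  antiderivative F(x) = -3/(5*x^(5/3)).
  As x -> infinity, F(x) -> 0 (since p = 8/3 > 1).
  So int = F(infinity) - F(3) = 0 - (-3^(1/3)/15) = 3^(1/3)/15.
  Finite, so by the integral test, the series converges.

converges


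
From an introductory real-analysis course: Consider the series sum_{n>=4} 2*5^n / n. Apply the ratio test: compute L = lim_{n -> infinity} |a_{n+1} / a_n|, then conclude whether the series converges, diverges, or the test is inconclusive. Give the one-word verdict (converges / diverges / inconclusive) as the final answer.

Let a_n denote the general term. Form the ratio a_{n+1}/a_n and simplify:
a_{n+1}/a_n = 5*n/(n + 1)
Take the limit as n -> infinity: L = 5.
Since L = 5 > 1 (or L = infinity), the ratio test implies the series diverges.

diverges


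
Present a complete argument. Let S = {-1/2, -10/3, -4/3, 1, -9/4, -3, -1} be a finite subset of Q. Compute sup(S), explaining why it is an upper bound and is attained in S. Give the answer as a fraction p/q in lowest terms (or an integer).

S is finite, so sup(S) = max(S).
Sorted decreasing:
1, -1/2, -1, -4/3, -9/4, -3, -10/3
The extremum is 1.
For every x in S, x <= 1. And 1 is in S, so it is attained.
Therefore sup(S) = 1.

1


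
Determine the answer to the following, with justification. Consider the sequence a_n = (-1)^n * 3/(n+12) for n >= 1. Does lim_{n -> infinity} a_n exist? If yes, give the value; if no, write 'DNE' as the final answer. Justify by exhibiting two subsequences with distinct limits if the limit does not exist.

Examine the behaviour of a_n along subsequences.
Even-n subsequence a_{2k} = 3/(2k+12) -> 0. Odd-n subsequence a_{2k+1} = -3/(2k+13) -> 0. Both tend to 0, which suggests the limit is 0; verify directly.
|a_n - 0| = 3/(n+12) < 3/n for every n >= 1.
Given epsilon > 0, choose a positive integer N > 3/epsilon. Then for all n >= N, |a_n| < 3/n <= 3/N < epsilon.
So by the definition of the limit, lim a_n exists and equals 0.

0


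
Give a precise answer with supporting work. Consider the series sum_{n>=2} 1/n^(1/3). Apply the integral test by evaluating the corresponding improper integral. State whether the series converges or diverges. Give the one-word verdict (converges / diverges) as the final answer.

Let f(x) = x^(-1/3). Then f is positive, continuous, and decreasing on [2, infinity), so the integral test applies.
Compute the improper integral int_{2}^infinity f(x) dx:
  antiderivative F(x) = 3*x^(2/3)/2.
  As x -> infinity, F(x) -> infinity (since p = 1/3 < 1).
  So the integral diverges. By the integral test, the series diverges.

diverges


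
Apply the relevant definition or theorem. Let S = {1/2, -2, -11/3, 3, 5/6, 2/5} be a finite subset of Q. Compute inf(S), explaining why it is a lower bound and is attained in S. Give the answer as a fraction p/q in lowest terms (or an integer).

S is finite, so inf(S) = min(S).
Sorted increasing:
-11/3, -2, 2/5, 1/2, 5/6, 3
The extremum is -11/3.
For every x in S, x >= -11/3. And -11/3 is in S, so it is attained.
Therefore inf(S) = -11/3.

-11/3


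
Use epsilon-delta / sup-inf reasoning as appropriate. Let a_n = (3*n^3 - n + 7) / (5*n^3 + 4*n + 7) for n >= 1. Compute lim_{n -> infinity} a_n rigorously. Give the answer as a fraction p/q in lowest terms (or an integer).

Divide numerator and denominator by n^3, the highest power:
numerator / n^3 = 3 - 1/n^2 + 7/n^3
denominator / n^3 = 5 + 4/n^2 + 7/n^3
As n -> infinity, all terms of the form c/n^k (k >= 1) tend to 0.
So numerator / n^3 -> 3 and denominator / n^3 -> 5.
Therefore lim a_n = 3/5.

3/5


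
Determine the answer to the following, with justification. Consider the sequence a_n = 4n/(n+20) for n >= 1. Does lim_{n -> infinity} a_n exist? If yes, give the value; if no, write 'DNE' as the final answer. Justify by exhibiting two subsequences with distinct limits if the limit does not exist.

Examine the behaviour of a_n along subsequences.
Even-n subsequence a_{2k} = 4(2k)/(2k+20) -> 4. Odd-n subsequence a_{2k+1} = 4(2k+1)/(2k+21) -> 4. Both tend to 4, which suggests the limit is 4; verify directly.
|a_n - 4| = |4n - 4(n+20)| / (n+20) = 80/(n+20) < 80/n for every n >= 1.
Given epsilon > 0, choose a positive integer N > 80/epsilon. Then for all n >= N, |a_n - 4| < 80/n <= 80/N < epsilon.
So by the definition of the limit, lim a_n exists and equals 4.

4


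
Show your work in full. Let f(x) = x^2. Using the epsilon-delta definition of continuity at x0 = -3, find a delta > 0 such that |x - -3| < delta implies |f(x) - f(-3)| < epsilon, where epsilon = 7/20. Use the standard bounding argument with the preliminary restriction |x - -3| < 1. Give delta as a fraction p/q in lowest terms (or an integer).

Factor: |x^2 - (-3)^2| = |x - -3| * |x + -3|.
Impose |x - -3| < 1 first. Then |x + -3| = |(x - -3) + 2*(-3)| <= |x - -3| + 2*|-3| < 1 + 6 = 7.
So |x^2 - (-3)^2| < delta * 7.
We need delta * 7 <= 7/20, i.e. delta <= 7/20/7 = 1/20.
Since 1/20 < 1, this is tighter than 1; take delta = 1/20.
So delta = 1/20 works.

1/20


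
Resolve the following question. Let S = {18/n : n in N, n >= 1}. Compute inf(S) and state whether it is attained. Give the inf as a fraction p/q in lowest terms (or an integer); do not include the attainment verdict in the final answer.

Analysis:
- Values: 18, 9, 6, 9/2, ... strictly decreasing.
- The maximum is 18 (n=1); sup = 18 (attained).
- The set is bounded below by 0; 18/n -> 0 so 0 is the greatest lower bound.
- 0 is not in the set, so inf = 0 is not attained.
Conclusion: inf(S) = 0, not attained in S.

0


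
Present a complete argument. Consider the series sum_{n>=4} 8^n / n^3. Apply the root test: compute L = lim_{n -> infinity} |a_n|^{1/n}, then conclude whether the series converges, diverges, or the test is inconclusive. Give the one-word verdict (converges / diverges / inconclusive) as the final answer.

Let a_n denote the general term. Form |a_n|^(1/n) and simplify:
|a_n|^(1/n) = 8/n^(3/n)
Take the limit as n -> infinity: L = 8.
Since L = 8 > 1, the root test implies divergence.

diverges


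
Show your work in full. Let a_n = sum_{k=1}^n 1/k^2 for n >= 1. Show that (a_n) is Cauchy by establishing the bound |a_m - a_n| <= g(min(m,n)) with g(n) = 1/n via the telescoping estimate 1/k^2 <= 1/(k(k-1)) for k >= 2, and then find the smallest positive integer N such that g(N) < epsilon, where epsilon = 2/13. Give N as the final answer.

For m > n >= 1: |a_m - a_n| = sum_{k=n+1}^m 1/k^2.
Use 1/k^2 <= 1/(k(k-1)) = 1/(k-1) - 1/k for k >= 2:
sum_{k=n+1}^m 1/k^2 <= sum_{k=n+1}^m (1/(k-1) - 1/k) = 1/n - 1/m <= 1/n.
By symmetry the same bound holds with n,m swapped, so |a_m - a_n| <= 1/min(m,n) = g(min(m,n)). Since g(n) -> 0, (a_n) is Cauchy.
Now solve g(N) < 2/13: 1/N < 2/13 <=> N > 1/(2/13) = 13/2.
The smallest integer strictly greater than 13/2 is N = 7.
Check: g(7) = 1/7 < 2/13; g(6) = 1/6 >= 2/13. So N = 7.

7


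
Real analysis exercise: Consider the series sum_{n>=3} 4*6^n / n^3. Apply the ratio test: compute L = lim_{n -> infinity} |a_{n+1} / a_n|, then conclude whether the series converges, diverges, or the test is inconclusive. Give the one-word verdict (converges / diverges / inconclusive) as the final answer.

Let a_n denote the general term. Form the ratio a_{n+1}/a_n and simplify:
a_{n+1}/a_n = 6*n^3/(n + 1)^3
Take the limit as n -> infinity: L = 6.
Since L = 6 > 1 (or L = infinity), the ratio test implies the series diverges.

diverges


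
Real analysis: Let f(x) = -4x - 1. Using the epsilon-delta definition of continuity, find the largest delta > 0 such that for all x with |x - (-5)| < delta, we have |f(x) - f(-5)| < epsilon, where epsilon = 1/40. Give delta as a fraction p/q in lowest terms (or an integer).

We compute f(-5) = -4*(-5) - 1 = 19.
|f(x) - f(-5)| = |-4x - 1 - (19)| = |-4(x - (-5))| = 4|x - (-5)|.
We need 4|x - (-5)| < 1/40, i.e. |x - (-5)| < 1/40 / 4 = 1/160.
So any delta <= 1/160 works. Conversely, if delta > 1/160, then x = -5 + 1/160 satisfies |x - (-5)| = 1/160 < delta but |f(x) - f(-5)| = 4 * 1/160 = 1/40, which is not < 1/40; so no larger delta works.
Hence the largest such delta is 1/160.

1/160


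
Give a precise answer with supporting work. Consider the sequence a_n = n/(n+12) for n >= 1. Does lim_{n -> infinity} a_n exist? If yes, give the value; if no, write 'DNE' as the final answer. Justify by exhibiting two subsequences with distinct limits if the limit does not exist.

Examine the behaviour of a_n along subsequences.
Even-n subsequence a_{2k} = (2k)/(2k+12) -> 1. Odd-n subsequence a_{2k+1} = (2k+1)/(2k+13) -> 1. Both tend to 1, which suggests the limit is 1; verify directly.
|a_n - 1| = |n - (n+12)| / (n+12) = 12/(n+12) < 12/n for every n >= 1.
Given epsilon > 0, choose a positive integer N > 12/epsilon. Then for all n >= N, |a_n - 1| < 12/n <= 12/N < epsilon.
So by the definition of the limit, lim a_n exists and equals 1.

1
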